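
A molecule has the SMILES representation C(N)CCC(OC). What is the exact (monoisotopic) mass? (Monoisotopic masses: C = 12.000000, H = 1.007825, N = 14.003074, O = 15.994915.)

Atom tally by fragment:
  H2NCH2 → C:1 H:4 N:1
  CH2 → C:1 H:2
  CH2 → C:1 H:2
  CH2OCH3 → C:2 H:5 O:1
Element totals:
  C: 5
  H: 13
  N: 1
  O: 1
Molecular formula: C5H13NO.
  M = 5(12.0) + 13(1.007825) + 14.003074 + 15.994915
    = 60.000000 + 13.101725 + 14.003074 + 15.994915 = 103.099714

103.0997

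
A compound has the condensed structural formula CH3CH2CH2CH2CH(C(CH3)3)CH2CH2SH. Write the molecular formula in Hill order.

Element totals:
  C: 11
  H: 24
  S: 1

C11H24S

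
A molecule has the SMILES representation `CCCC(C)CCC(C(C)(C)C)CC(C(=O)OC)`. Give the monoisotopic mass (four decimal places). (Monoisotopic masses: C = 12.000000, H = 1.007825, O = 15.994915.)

Atom tally by fragment:
  CH3 → C:1 H:3
  CH2 → C:1 H:2
  CH2 → C:1 H:2
  CH(CH3) → C:2 H:4
  CH2 → C:1 H:2
  CH2 → C:1 H:2
  CH(C(CH3)3) → C:5 H:10
  CH2 → C:1 H:2
  CH2COOCH3 → C:3 H:5 O:2
Element totals:
  C: 16
  H: 32
  O: 2
Molecular formula: C16H32O2.
  M = 16(12.0) + 32(1.007825) + 2(15.994915)
    = 192.000000 + 32.250400 + 31.989830 = 256.240230

256.2402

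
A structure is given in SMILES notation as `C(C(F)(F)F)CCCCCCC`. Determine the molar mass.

182.23 g/mol

Atom tally by fragment:
  F3CCH2 → C:2 H:2 F:3
  CH2 → C:1 H:2
  CH2 → C:1 H:2
  CH2 → C:1 H:2
  CH2 → C:1 H:2
  CH2 → C:1 H:2
  CH2 → C:1 H:2
  CH3 → C:1 H:3
Element totals:
  C: 9
  H: 17
  F: 3
Molecular formula: C9H17F3.
  M = 9(12.011) + 17(1.008) + 3(18.998)
    = 108.099 + 17.136 + 56.994 = 182.229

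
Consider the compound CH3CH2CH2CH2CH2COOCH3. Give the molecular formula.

Atom tally by fragment:
  CH3 → C:1 H:3
  CH2 → C:1 H:2
  CH2 → C:1 H:2
  CH2 → C:1 H:2
  CH2COOCH3 → C:3 H:5 O:2
Element totals:
  C: 7
  H: 14
  O: 2

C7H14O2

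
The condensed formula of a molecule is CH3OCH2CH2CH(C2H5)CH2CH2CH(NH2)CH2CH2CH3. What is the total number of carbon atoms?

Atom tally by fragment:
  CH3OCH2 → C:2 H:5 O:1
  CH2 → C:1 H:2
  CH(C2H5) → C:3 H:6
  CH2 → C:1 H:2
  CH2 → C:1 H:2
  CH(NH2) → C:1 H:3 N:1
  CH2 → C:1 H:2
  CH2 → C:1 H:2
  CH3 → C:1 H:3
Element totals:
  C: 12
  H: 27
  N: 1
  O: 1

12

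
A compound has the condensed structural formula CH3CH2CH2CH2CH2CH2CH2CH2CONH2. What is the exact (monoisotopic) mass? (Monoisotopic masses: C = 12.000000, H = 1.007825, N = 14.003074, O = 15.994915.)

Atom tally by fragment:
  CH3 → C:1 H:3
  CH2 → C:1 H:2
  CH2 → C:1 H:2
  CH2 → C:1 H:2
  CH2 → C:1 H:2
  CH2 → C:1 H:2
  CH2 → C:1 H:2
  CH2CONH2 → C:2 H:4 O:1 N:1
Element totals:
  C: 9
  H: 19
  N: 1
  O: 1
Molecular formula: C9H19NO.
  M = 9(12.0) + 19(1.007825) + 14.003074 + 15.994915
    = 108.000000 + 19.148675 + 14.003074 + 15.994915 = 157.146664

157.1467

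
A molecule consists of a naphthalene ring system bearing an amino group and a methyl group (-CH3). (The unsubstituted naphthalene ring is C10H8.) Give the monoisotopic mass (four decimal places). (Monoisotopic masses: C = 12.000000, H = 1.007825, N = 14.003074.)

Atom tally by fragment:
  naphthalene ring system core → C:10 H:8
  (− 2 ring H displaced by substituents)
  + NH2 → N:1 H:2
  + CH3 → C:1 H:3
Element totals:
  C: 11
  H: 11
  N: 1
Molecular formula: C11H11N.
  M = 11(12.0) + 11(1.007825) + 14.003074
    = 132.000000 + 11.086075 + 14.003074 = 157.089149

157.0891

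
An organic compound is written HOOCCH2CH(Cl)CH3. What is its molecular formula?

Element totals:
  C: 4
  H: 7
  Cl: 1
  O: 2

C4H7ClO2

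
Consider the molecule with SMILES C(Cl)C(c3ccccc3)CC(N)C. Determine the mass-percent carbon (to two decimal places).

Atom tally by fragment:
  ClCH2 → C:1 H:2 Cl:1
  CH(C6H5) → C:7 H:6
  CH2 → C:1 H:2
  CH(NH2) → C:1 H:3 N:1
  CH3 → C:1 H:3
Element totals:
  C: 11
  H: 16
  Cl: 1
  N: 1
Molecular formula: C11H16ClN.
Molar mass = 197.706 g/mol.
Mass from C: 11 × 12.011 = 132.121 g/mol.
%C = 132.121 / 197.706 × 100 = 66.83%.

66.83%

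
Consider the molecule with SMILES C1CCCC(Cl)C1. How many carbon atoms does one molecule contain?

Atom tally by fragment:
  cyclohexane ring core → C:6 H:12
  (− 1 ring H displaced by substituents)
  + Cl → Cl:1
Element totals:
  C: 6
  H: 11
  Cl: 1

6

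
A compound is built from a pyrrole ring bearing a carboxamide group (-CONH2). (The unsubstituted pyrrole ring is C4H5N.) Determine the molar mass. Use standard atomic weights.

110.12 g/mol

Atom tally by fragment:
  pyrrole ring core → C:4 H:5 N:1
  (− 1 ring H displaced by substituents)
  + CONH2 → C:1 H:2 O:1 N:1
Element totals:
  C: 5
  H: 6
  N: 2
  O: 1
Molecular formula: C5H6N2O.
  M = 5(12.011) + 6(1.008) + 2(14.007) + 15.999
    = 60.055 + 6.048 + 28.014 + 15.999 = 110.116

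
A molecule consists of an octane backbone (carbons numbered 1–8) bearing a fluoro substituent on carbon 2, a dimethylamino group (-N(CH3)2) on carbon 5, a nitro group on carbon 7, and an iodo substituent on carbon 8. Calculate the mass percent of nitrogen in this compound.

8.09%

Atom tally by fragment:
  CH3 → C:1 H:3
  CH(F) → C:1 H:1 F:1
  CH2 → C:1 H:2
  CH2 → C:1 H:2
  CH(N(CH3)2) → C:3 H:7 N:1
  CH2 → C:1 H:2
  CH(NO2) → C:1 H:1 N:1 O:2
  CH2I → C:1 H:2 I:1
Element totals:
  C: 10
  H: 20
  F: 1
  I: 1
  N: 2
  O: 2
Molecular formula: C10H20FIN2O2.
Molar mass = 346.184 g/mol.
Mass from N: 2 × 14.007 = 28.014 g/mol.
%N = 28.014 / 346.184 × 100 = 8.09%.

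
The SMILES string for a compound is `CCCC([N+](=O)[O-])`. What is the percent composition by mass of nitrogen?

Atom tally by fragment:
  CH3 → C:1 H:3
  CH2 → C:1 H:2
  CH2 → C:1 H:2
  CH2NO2 → C:1 H:2 N:1 O:2
Element totals:
  C: 4
  H: 9
  N: 1
  O: 2
Molecular formula: C4H9NO2.
Molar mass = 103.121 g/mol.
Mass from N: 1 × 14.007 = 14.007 g/mol.
%N = 14.007 / 103.121 × 100 = 13.58%.

13.58%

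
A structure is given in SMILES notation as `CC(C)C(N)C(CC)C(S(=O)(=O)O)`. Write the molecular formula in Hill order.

Atom tally by fragment:
  CH3 → C:1 H:3
  CH(CH3) → C:2 H:4
  CH(NH2) → C:1 H:3 N:1
  CH(C2H5) → C:3 H:6
  CH2SO3H → C:1 H:3 S:1 O:3
Element totals:
  C: 8
  H: 19
  N: 1
  O: 3
  S: 1

C8H19NO3S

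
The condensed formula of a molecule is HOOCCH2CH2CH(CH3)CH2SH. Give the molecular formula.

Element totals:
  C: 6
  H: 12
  O: 2
  S: 1

C6H12O2S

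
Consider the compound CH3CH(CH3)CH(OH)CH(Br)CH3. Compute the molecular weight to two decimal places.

Element totals:
  C: 6
  H: 13
  Br: 1
  O: 1
Molecular formula: C6H13BrO.
  M = 6(12.011) + 13(1.008) + 79.904 + 15.999
    = 72.066 + 13.104 + 79.904 + 15.999 = 181.073

181.07 g/mol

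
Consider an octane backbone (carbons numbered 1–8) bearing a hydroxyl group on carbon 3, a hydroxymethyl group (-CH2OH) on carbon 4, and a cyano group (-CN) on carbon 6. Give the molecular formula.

Atom tally by fragment:
  CH3 → C:1 H:3
  CH2 → C:1 H:2
  CH(OH) → C:1 H:2 O:1
  CH(CH2OH) → C:2 H:4 O:1
  CH2 → C:1 H:2
  CH(CN) → C:2 H:1 N:1
  CH2 → C:1 H:2
  CH3 → C:1 H:3
Element totals:
  C: 10
  H: 19
  N: 1
  O: 2

C10H19NO2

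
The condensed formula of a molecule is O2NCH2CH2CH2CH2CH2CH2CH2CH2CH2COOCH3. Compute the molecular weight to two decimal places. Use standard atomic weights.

231.29 g/mol

Atom tally by fragment:
  O2NCH2 → C:1 H:2 N:1 O:2
  CH2 → C:1 H:2
  CH2 → C:1 H:2
  CH2 → C:1 H:2
  CH2 → C:1 H:2
  CH2 → C:1 H:2
  CH2 → C:1 H:2
  CH2 → C:1 H:2
  CH2COOCH3 → C:3 H:5 O:2
Element totals:
  C: 11
  H: 21
  N: 1
  O: 4
Molecular formula: C11H21NO4.
  M = 11(12.011) + 21(1.008) + 14.007 + 4(15.999)
    = 132.121 + 21.168 + 14.007 + 63.996 = 231.292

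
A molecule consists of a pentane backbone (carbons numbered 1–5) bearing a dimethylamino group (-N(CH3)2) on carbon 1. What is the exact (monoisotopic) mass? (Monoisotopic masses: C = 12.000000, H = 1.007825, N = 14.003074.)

115.1361

Atom tally by fragment:
  (CH3)2NCH2 → C:3 H:8 N:1
  CH2 → C:1 H:2
  CH2 → C:1 H:2
  CH2 → C:1 H:2
  CH3 → C:1 H:3
Element totals:
  C: 7
  H: 17
  N: 1
Molecular formula: C7H17N.
  M = 7(12.0) + 17(1.007825) + 14.003074
    = 84.000000 + 17.133025 + 14.003074 = 115.136099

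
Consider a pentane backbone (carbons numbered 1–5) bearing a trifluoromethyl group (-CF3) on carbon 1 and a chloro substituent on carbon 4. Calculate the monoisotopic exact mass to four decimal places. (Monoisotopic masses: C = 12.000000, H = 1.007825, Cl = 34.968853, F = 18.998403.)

Atom tally by fragment:
  F3CCH2 → C:2 H:2 F:3
  CH2 → C:1 H:2
  CH2 → C:1 H:2
  CH(Cl) → C:1 H:1 Cl:1
  CH3 → C:1 H:3
Element totals:
  C: 6
  H: 10
  Cl: 1
  F: 3
Molecular formula: C6H10ClF3.
  M = 6(12.0) + 10(1.007825) + 34.968853 + 3(18.998403)
    = 72.000000 + 10.078250 + 34.968853 + 56.995209 = 174.042312

174.0423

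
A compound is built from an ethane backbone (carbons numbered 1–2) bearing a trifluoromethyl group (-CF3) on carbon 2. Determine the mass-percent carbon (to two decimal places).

Atom tally by fragment:
  CH3 → C:1 H:3
  CH2CF3 → C:2 H:2 F:3
Element totals:
  C: 3
  H: 5
  F: 3
Molecular formula: C3H5F3.
Molar mass = 98.067 g/mol.
Mass from C: 3 × 12.011 = 36.033 g/mol.
%C = 36.033 / 98.067 × 100 = 36.74%.

36.74%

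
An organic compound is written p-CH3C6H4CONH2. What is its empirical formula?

C8H9NO

Element totals:
  C: 8
  H: 9
  N: 1
  O: 1
Molecular formula: C8H9NO.
gcd of subscripts (8, 9, 1, 1) = 1, so the empirical formula equals the molecular formula.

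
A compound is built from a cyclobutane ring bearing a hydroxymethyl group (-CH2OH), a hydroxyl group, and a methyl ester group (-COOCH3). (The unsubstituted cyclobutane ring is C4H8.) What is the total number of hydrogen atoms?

12

Atom tally by fragment:
  cyclobutane ring core → C:4 H:8
  (− 3 ring H displaced by substituents)
  + CH2OH → C:1 H:3 O:1
  + OH → O:1 H:1
  + COOCH3 → C:2 H:3 O:2
Element totals:
  C: 7
  H: 12
  O: 4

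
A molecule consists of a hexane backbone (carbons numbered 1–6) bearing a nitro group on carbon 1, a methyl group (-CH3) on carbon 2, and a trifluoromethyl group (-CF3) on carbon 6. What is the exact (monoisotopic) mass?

213.0977

Atom tally by fragment:
  O2NCH2 → C:1 H:2 N:1 O:2
  CH(CH3) → C:2 H:4
  CH2 → C:1 H:2
  CH2 → C:1 H:2
  CH2 → C:1 H:2
  CH2CF3 → C:2 H:2 F:3
Element totals:
  C: 8
  H: 14
  F: 3
  N: 1
  O: 2
Molecular formula: C8H14F3NO2.
  M = 8(12.0) + 14(1.007825) + 3(18.998403) + 14.003074 + 2(15.994915)
    = 96.000000 + 14.109550 + 56.995209 + 14.003074 + 31.989830 = 213.097663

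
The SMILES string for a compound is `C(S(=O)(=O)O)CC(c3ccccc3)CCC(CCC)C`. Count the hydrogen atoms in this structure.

26

Atom tally by fragment:
  HO3SCH2 → C:1 H:3 S:1 O:3
  CH2 → C:1 H:2
  CH(C6H5) → C:7 H:6
  CH2 → C:1 H:2
  CH2 → C:1 H:2
  CH(CH2CH2CH3) → C:4 H:8
  CH3 → C:1 H:3
Element totals:
  C: 16
  H: 26
  O: 3
  S: 1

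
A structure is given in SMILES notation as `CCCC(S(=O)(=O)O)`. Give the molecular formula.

Atom tally by fragment:
  CH3 → C:1 H:3
  CH2 → C:1 H:2
  CH2 → C:1 H:2
  CH2SO3H → C:1 H:3 S:1 O:3
Element totals:
  C: 4
  H: 10
  O: 3
  S: 1

C4H10O3S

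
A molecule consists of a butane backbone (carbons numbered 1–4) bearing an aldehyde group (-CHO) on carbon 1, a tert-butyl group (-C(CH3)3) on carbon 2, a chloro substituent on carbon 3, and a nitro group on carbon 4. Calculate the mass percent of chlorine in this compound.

Atom tally by fragment:
  OHCCH2 → C:2 H:3 O:1
  CH(C(CH3)3) → C:5 H:10
  CH(Cl) → C:1 H:1 Cl:1
  CH2NO2 → C:1 H:2 N:1 O:2
Element totals:
  C: 9
  H: 16
  Cl: 1
  N: 1
  O: 3
Molecular formula: C9H16ClNO3.
Molar mass = 221.681 g/mol.
Mass from Cl: 1 × 35.45 = 35.450 g/mol.
%Cl = 35.450 / 221.681 × 100 = 15.99%.

15.99%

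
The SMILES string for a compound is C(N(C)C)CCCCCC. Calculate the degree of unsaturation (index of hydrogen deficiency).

Atom tally by fragment:
  (CH3)2NCH2 → C:3 H:8 N:1
  CH2 → C:1 H:2
  CH2 → C:1 H:2
  CH2 → C:1 H:2
  CH2 → C:1 H:2
  CH2 → C:1 H:2
  CH3 → C:1 H:3
Element totals:
  C: 9
  H: 21
  N: 1
Molecular formula: C9H21N.
DoU = (2C + 2 + N − H − X) / 2 = (2·9 + 2 + 1 − 21 − 0) / 2 = 0.

0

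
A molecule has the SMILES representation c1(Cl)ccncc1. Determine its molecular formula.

Atom tally by fragment:
  pyridine ring core → C:5 H:5 N:1
  (− 1 ring H displaced by substituents)
  + Cl → Cl:1
Element totals:
  C: 5
  H: 4
  Cl: 1
  N: 1

C5H4ClN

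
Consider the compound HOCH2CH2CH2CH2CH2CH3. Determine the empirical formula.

Atom tally by fragment:
  HOCH2 → C:1 H:3 O:1
  CH2 → C:1 H:2
  CH2 → C:1 H:2
  CH2 → C:1 H:2
  CH2 → C:1 H:2
  CH3 → C:1 H:3
Element totals:
  C: 6
  H: 14
  O: 1
Molecular formula: C6H14O.
gcd of subscripts (6, 14, 1) = 1, so the empirical formula equals the molecular formula.

C6H14O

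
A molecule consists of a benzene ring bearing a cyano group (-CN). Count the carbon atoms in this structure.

Atom tally by fragment:
  benzene ring core → C:6 H:6
  (− 1 ring H displaced by substituents)
  + CN → C:1 N:1
Element totals:
  C: 7
  H: 5
  N: 1

7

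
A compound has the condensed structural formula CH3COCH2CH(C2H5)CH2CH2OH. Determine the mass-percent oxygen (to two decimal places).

22.19%

Element totals:
  C: 8
  H: 16
  O: 2
Molecular formula: C8H16O2.
Molar mass = 144.214 g/mol.
Mass from O: 2 × 15.999 = 31.998 g/mol.
%O = 31.998 / 144.214 × 100 = 22.19%.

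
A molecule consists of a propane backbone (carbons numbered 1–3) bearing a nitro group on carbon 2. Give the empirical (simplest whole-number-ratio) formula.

Atom tally by fragment:
  CH3 → C:1 H:3
  CH(NO2) → C:1 H:1 N:1 O:2
  CH3 → C:1 H:3
Element totals:
  C: 3
  H: 7
  N: 1
  O: 2
Molecular formula: C3H7NO2.
gcd of subscripts (3, 7, 1, 2) = 1, so the empirical formula equals the molecular formula.

C3H7NO2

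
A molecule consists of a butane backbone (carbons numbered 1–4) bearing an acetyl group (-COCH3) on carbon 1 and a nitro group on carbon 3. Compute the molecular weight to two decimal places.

145.16 g/mol

Atom tally by fragment:
  CH3COCH2 → C:3 H:5 O:1
  CH2 → C:1 H:2
  CH(NO2) → C:1 H:1 N:1 O:2
  CH3 → C:1 H:3
Element totals:
  C: 6
  H: 11
  N: 1
  O: 3
Molecular formula: C6H11NO3.
  M = 6(12.011) + 11(1.008) + 14.007 + 3(15.999)
    = 72.066 + 11.088 + 14.007 + 47.997 = 145.158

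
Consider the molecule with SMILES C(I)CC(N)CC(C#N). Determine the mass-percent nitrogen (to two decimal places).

Atom tally by fragment:
  ICH2 → C:1 H:2 I:1
  CH2 → C:1 H:2
  CH(NH2) → C:1 H:3 N:1
  CH2 → C:1 H:2
  CH2CN → C:2 H:2 N:1
Element totals:
  C: 6
  H: 11
  I: 1
  N: 2
Molecular formula: C6H11IN2.
Molar mass = 238.072 g/mol.
Mass from N: 2 × 14.007 = 28.014 g/mol.
%N = 28.014 / 238.072 × 100 = 11.77%.

11.77%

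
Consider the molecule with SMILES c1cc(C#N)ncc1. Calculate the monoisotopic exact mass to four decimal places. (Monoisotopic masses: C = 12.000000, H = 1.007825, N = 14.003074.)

104.0374

Atom tally by fragment:
  pyridine ring core → C:5 H:5 N:1
  (− 1 ring H displaced by substituents)
  + CN → C:1 N:1
Element totals:
  C: 6
  H: 4
  N: 2
Molecular formula: C6H4N2.
  M = 6(12.0) + 4(1.007825) + 2(14.003074)
    = 72.000000 + 4.031300 + 28.006148 = 104.037448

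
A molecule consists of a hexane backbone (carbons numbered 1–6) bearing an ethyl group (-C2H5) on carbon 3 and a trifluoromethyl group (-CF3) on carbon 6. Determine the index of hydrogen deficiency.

Atom tally by fragment:
  CH3 → C:1 H:3
  CH2 → C:1 H:2
  CH(C2H5) → C:3 H:6
  CH2 → C:1 H:2
  CH2 → C:1 H:2
  CH2CF3 → C:2 H:2 F:3
Element totals:
  C: 9
  H: 17
  F: 3
Molecular formula: C9H17F3.
DoU = (2C + 2 + N − H − X) / 2 = (2·9 + 2 + 0 − 17 − 3) / 2 = 0.

0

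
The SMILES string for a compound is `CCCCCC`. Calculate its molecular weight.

Atom tally by fragment:
  CH3 → C:1 H:3
  CH2 → C:1 H:2
  CH2 → C:1 H:2
  CH2 → C:1 H:2
  CH2 → C:1 H:2
  CH3 → C:1 H:3
Element totals:
  C: 6
  H: 14
Molecular formula: C6H14.
  M = 6(12.011) + 14(1.008)
    = 72.066 + 14.112 = 86.178

86.18 g/mol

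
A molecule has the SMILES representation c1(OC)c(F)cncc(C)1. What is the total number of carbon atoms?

Atom tally by fragment:
  pyridine ring core → C:5 H:5 N:1
  (− 3 ring H displaced by substituents)
  + OCH3 → C:1 H:3 O:1
  + F → F:1
  + CH3 → C:1 H:3
Element totals:
  C: 7
  H: 8
  F: 1
  N: 1
  O: 1

7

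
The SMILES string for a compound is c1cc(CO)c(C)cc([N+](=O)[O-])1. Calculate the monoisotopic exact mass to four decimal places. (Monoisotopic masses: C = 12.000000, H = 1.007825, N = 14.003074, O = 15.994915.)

Atom tally by fragment:
  benzene ring core → C:6 H:6
  (− 3 ring H displaced by substituents)
  + CH2OH → C:1 H:3 O:1
  + CH3 → C:1 H:3
  + NO2 → N:1 O:2
Element totals:
  C: 8
  H: 9
  N: 1
  O: 3
Molecular formula: C8H9NO3.
  M = 8(12.0) + 9(1.007825) + 14.003074 + 3(15.994915)
    = 96.000000 + 9.070425 + 14.003074 + 47.984745 = 167.058244

167.0582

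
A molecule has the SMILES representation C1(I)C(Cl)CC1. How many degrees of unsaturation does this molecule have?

1

Atom tally by fragment:
  cyclobutane ring core → C:4 H:8
  (− 2 ring H displaced by substituents)
  + I → I:1
  + Cl → Cl:1
Element totals:
  C: 4
  H: 6
  Cl: 1
  I: 1
Molecular formula: C4H6ClI.
DoU = (2C + 2 + N − H − X) / 2 = (2·4 + 2 + 0 − 6 − 2) / 2 = 1.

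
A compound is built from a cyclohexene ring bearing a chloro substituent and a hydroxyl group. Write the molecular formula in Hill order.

C6H9ClO

Atom tally by fragment:
  cyclohexene ring core → C:6 H:10
  (− 2 ring H displaced by substituents)
  + Cl → Cl:1
  + OH → O:1 H:1
Element totals:
  C: 6
  H: 9
  Cl: 1
  O: 1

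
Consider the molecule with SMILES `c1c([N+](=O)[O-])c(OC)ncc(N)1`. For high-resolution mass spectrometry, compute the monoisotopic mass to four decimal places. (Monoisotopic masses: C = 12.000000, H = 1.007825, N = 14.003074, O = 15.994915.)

169.0487

Atom tally by fragment:
  pyridine ring core → C:5 H:5 N:1
  (− 3 ring H displaced by substituents)
  + NO2 → N:1 O:2
  + OCH3 → C:1 H:3 O:1
  + NH2 → N:1 H:2
Element totals:
  C: 6
  H: 7
  N: 3
  O: 3
Molecular formula: C6H7N3O3.
  M = 6(12.0) + 7(1.007825) + 3(14.003074) + 3(15.994915)
    = 72.000000 + 7.054775 + 42.009222 + 47.984745 = 169.048742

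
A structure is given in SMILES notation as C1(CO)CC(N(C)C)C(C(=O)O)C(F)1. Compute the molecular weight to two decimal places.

205.23 g/mol

Atom tally by fragment:
  cyclopentane ring core → C:5 H:10
  (− 4 ring H displaced by substituents)
  + CH2OH → C:1 H:3 O:1
  + N(CH3)2 → N:1 C:2 H:6
  + COOH → C:1 H:1 O:2
  + F → F:1
Element totals:
  C: 9
  H: 16
  F: 1
  N: 1
  O: 3
Molecular formula: C9H16FNO3.
  M = 9(12.011) + 16(1.008) + 18.998 + 14.007 + 3(15.999)
    = 108.099 + 16.128 + 18.998 + 14.007 + 47.997 = 205.229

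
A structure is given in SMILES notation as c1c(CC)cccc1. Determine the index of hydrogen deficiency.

Atom tally by fragment:
  benzene ring core → C:6 H:6
  (− 1 ring H displaced by substituents)
  + C2H5 → C:2 H:5
Element totals:
  C: 8
  H: 10
Molecular formula: C8H10.
DoU = (2C + 2 + N − H − X) / 2 = (2·8 + 2 + 0 − 10 − 0) / 2 = 4.

4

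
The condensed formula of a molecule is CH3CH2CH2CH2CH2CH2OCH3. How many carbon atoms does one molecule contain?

7

Atom tally by fragment:
  CH3 → C:1 H:3
  CH2 → C:1 H:2
  CH2 → C:1 H:2
  CH2 → C:1 H:2
  CH2 → C:1 H:2
  CH2OCH3 → C:2 H:5 O:1
Element totals:
  C: 7
  H: 16
  O: 1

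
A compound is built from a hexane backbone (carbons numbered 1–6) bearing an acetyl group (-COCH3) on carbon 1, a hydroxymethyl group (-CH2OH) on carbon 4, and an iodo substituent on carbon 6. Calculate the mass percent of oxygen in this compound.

Atom tally by fragment:
  CH3COCH2 → C:3 H:5 O:1
  CH2 → C:1 H:2
  CH2 → C:1 H:2
  CH(CH2OH) → C:2 H:4 O:1
  CH2 → C:1 H:2
  CH2I → C:1 H:2 I:1
Element totals:
  C: 9
  H: 17
  I: 1
  O: 2
Molecular formula: C9H17IO2.
Molar mass = 284.137 g/mol.
Mass from O: 2 × 15.999 = 31.998 g/mol.
%O = 31.998 / 284.137 × 100 = 11.26%.

11.26%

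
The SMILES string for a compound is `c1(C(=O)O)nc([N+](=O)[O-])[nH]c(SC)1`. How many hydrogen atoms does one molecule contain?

Atom tally by fragment:
  imidazole ring core → C:3 H:4 N:2
  (− 3 ring H displaced by substituents)
  + COOH → C:1 H:1 O:2
  + NO2 → N:1 O:2
  + SCH3 → C:1 H:3 S:1
Element totals:
  C: 5
  H: 5
  N: 3
  O: 4
  S: 1

5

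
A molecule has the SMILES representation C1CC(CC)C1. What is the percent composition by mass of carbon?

Atom tally by fragment:
  cyclobutane ring core → C:4 H:8
  (− 1 ring H displaced by substituents)
  + C2H5 → C:2 H:5
Element totals:
  C: 6
  H: 12
Molecular formula: C6H12.
Molar mass = 84.162 g/mol.
Mass from C: 6 × 12.011 = 72.066 g/mol.
%C = 72.066 / 84.162 × 100 = 85.63%.

85.63%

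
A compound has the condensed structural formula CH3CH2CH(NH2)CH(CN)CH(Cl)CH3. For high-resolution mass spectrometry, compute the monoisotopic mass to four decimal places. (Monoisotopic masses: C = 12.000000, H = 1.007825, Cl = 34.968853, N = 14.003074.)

Atom tally by fragment:
  CH3 → C:1 H:3
  CH2 → C:1 H:2
  CH(NH2) → C:1 H:3 N:1
  CH(CN) → C:2 H:1 N:1
  CH(Cl) → C:1 H:1 Cl:1
  CH3 → C:1 H:3
Element totals:
  C: 7
  H: 13
  Cl: 1
  N: 2
Molecular formula: C7H13ClN2.
  M = 7(12.0) + 13(1.007825) + 34.968853 + 2(14.003074)
    = 84.000000 + 13.101725 + 34.968853 + 28.006148 = 160.076726

160.0767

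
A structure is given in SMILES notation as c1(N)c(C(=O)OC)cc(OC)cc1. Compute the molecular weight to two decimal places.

Atom tally by fragment:
  benzene ring core → C:6 H:6
  (− 3 ring H displaced by substituents)
  + NH2 → N:1 H:2
  + COOCH3 → C:2 H:3 O:2
  + OCH3 → C:1 H:3 O:1
Element totals:
  C: 9
  H: 11
  N: 1
  O: 3
Molecular formula: C9H11NO3.
  M = 9(12.011) + 11(1.008) + 14.007 + 3(15.999)
    = 108.099 + 11.088 + 14.007 + 47.997 = 181.191

181.19 g/mol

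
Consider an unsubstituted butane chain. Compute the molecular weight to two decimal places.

Atom tally by fragment:
  CH3 → C:1 H:3
  CH2 → C:1 H:2
  CH2 → C:1 H:2
  CH3 → C:1 H:3
Element totals:
  C: 4
  H: 10
Molecular formula: C4H10.
  M = 4(12.011) + 10(1.008)
    = 48.044 + 10.080 = 58.124

58.12 g/mol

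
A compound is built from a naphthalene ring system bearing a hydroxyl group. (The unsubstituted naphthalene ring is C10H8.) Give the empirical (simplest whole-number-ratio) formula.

C10H8O

Atom tally by fragment:
  naphthalene ring system core → C:10 H:8
  (− 1 ring H displaced by substituents)
  + OH → O:1 H:1
Element totals:
  C: 10
  H: 8
  O: 1
Molecular formula: C10H8O.
gcd of subscripts (10, 8, 1) = 1, so the empirical formula equals the molecular formula.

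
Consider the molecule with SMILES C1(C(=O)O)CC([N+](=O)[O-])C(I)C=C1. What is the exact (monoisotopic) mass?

296.9498

Atom tally by fragment:
  cyclohexene ring core → C:6 H:10
  (− 3 ring H displaced by substituents)
  + COOH → C:1 H:1 O:2
  + NO2 → N:1 O:2
  + I → I:1
Element totals:
  C: 7
  H: 8
  I: 1
  N: 1
  O: 4
Molecular formula: C7H8INO4.
  M = 7(12.0) + 8(1.007825) + 126.904472 + 14.003074 + 4(15.994915)
    = 84.000000 + 8.062600 + 126.904472 + 14.003074 + 63.979660 = 296.949806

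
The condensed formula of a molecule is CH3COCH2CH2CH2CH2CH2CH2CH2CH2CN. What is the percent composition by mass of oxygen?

8.83%

Element totals:
  C: 11
  H: 19
  N: 1
  O: 1
Molecular formula: C11H19NO.
Molar mass = 181.279 g/mol.
Mass from O: 1 × 15.999 = 15.999 g/mol.
%O = 15.999 / 181.279 × 100 = 8.83%.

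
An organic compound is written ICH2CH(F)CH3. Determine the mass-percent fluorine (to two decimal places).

Atom tally by fragment:
  ICH2 → C:1 H:2 I:1
  CH(F) → C:1 H:1 F:1
  CH3 → C:1 H:3
Element totals:
  C: 3
  H: 6
  F: 1
  I: 1
Molecular formula: C3H6FI.
Molar mass = 187.983 g/mol.
Mass from F: 1 × 18.998 = 18.998 g/mol.
%F = 18.998 / 187.983 × 100 = 10.11%.

10.11%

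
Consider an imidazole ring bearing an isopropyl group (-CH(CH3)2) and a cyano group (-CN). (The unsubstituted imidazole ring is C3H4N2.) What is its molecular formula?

C7H9N3

Atom tally by fragment:
  imidazole ring core → C:3 H:4 N:2
  (− 2 ring H displaced by substituents)
  + CH(CH3)2 → C:3 H:7
  + CN → C:1 N:1
Element totals:
  C: 7
  H: 9
  N: 3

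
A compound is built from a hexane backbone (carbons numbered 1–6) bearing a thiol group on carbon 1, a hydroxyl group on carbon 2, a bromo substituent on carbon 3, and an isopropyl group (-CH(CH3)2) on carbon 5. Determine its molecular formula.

C9H19BrOS

Atom tally by fragment:
  HSCH2 → C:1 H:3 S:1
  CH(OH) → C:1 H:2 O:1
  CH(Br) → C:1 H:1 Br:1
  CH2 → C:1 H:2
  CH(CH(CH3)2) → C:4 H:8
  CH3 → C:1 H:3
Element totals:
  C: 9
  H: 19
  Br: 1
  O: 1
  S: 1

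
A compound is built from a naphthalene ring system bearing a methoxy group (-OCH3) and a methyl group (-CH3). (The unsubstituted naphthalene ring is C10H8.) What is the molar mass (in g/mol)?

172.23 g/mol

Atom tally by fragment:
  naphthalene ring system core → C:10 H:8
  (− 2 ring H displaced by substituents)
  + OCH3 → C:1 H:3 O:1
  + CH3 → C:1 H:3
Element totals:
  C: 12
  H: 12
  O: 1
Molecular formula: C12H12O.
  M = 12(12.011) + 12(1.008) + 15.999
    = 144.132 + 12.096 + 15.999 = 172.227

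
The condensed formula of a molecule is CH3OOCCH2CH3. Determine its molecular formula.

Element totals:
  C: 4
  H: 8
  O: 2

C4H8O2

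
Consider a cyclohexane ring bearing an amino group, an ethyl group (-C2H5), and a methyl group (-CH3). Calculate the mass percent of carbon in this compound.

Atom tally by fragment:
  cyclohexane ring core → C:6 H:12
  (− 3 ring H displaced by substituents)
  + NH2 → N:1 H:2
  + C2H5 → C:2 H:5
  + CH3 → C:1 H:3
Element totals:
  C: 9
  H: 19
  N: 1
Molecular formula: C9H19N.
Molar mass = 141.258 g/mol.
Mass from C: 9 × 12.011 = 108.099 g/mol.
%C = 108.099 / 141.258 × 100 = 76.53%.

76.53%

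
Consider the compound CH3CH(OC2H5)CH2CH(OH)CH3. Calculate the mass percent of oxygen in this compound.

24.20%

Atom tally by fragment:
  CH3 → C:1 H:3
  CH(OC2H5) → C:3 H:6 O:1
  CH2 → C:1 H:2
  CH(OH) → C:1 H:2 O:1
  CH3 → C:1 H:3
Element totals:
  C: 7
  H: 16
  O: 2
Molecular formula: C7H16O2.
Molar mass = 132.203 g/mol.
Mass from O: 2 × 15.999 = 31.998 g/mol.
%O = 31.998 / 132.203 × 100 = 24.20%.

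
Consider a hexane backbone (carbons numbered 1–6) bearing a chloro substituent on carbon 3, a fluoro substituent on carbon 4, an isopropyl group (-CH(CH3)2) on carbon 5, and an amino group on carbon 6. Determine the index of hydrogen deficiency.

Atom tally by fragment:
  CH3 → C:1 H:3
  CH2 → C:1 H:2
  CH(Cl) → C:1 H:1 Cl:1
  CH(F) → C:1 H:1 F:1
  CH(CH(CH3)2) → C:4 H:8
  CH2NH2 → C:1 H:4 N:1
Element totals:
  C: 9
  H: 19
  Cl: 1
  F: 1
  N: 1
Molecular formula: C9H19ClFN.
DoU = (2C + 2 + N − H − X) / 2 = (2·9 + 2 + 1 − 19 − 2) / 2 = 0.

0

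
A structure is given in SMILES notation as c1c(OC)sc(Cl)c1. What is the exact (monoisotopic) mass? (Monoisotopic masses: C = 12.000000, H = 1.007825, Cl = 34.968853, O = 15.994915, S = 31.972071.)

Atom tally by fragment:
  thiophene ring core → C:4 H:4 S:1
  (− 2 ring H displaced by substituents)
  + OCH3 → C:1 H:3 O:1
  + Cl → Cl:1
Element totals:
  C: 5
  H: 5
  Cl: 1
  O: 1
  S: 1
Molecular formula: C5H5ClOS.
  M = 5(12.0) + 5(1.007825) + 34.968853 + 15.994915 + 31.972071
    = 60.000000 + 5.039125 + 34.968853 + 15.994915 + 31.972071 = 147.974964

147.9750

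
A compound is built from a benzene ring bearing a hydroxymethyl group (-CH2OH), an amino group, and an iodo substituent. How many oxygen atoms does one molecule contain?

Atom tally by fragment:
  benzene ring core → C:6 H:6
  (− 3 ring H displaced by substituents)
  + CH2OH → C:1 H:3 O:1
  + NH2 → N:1 H:2
  + I → I:1
Element totals:
  C: 7
  H: 8
  I: 1
  N: 1
  O: 1

1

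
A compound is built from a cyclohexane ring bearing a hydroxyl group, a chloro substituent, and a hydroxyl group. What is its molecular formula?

C6H11ClO2

Atom tally by fragment:
  cyclohexane ring core → C:6 H:12
  (− 3 ring H displaced by substituents)
  + OH → O:1 H:1
  + Cl → Cl:1
  + OH → O:1 H:1
Element totals:
  C: 6
  H: 11
  Cl: 1
  O: 2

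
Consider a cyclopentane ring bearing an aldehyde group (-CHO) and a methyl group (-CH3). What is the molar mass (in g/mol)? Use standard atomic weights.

112.17 g/mol

Atom tally by fragment:
  cyclopentane ring core → C:5 H:10
  (− 2 ring H displaced by substituents)
  + CHO → C:1 H:1 O:1
  + CH3 → C:1 H:3
Element totals:
  C: 7
  H: 12
  O: 1
Molecular formula: C7H12O.
  M = 7(12.011) + 12(1.008) + 15.999
    = 84.077 + 12.096 + 15.999 = 112.172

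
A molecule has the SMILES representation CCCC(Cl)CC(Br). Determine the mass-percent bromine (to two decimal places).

Atom tally by fragment:
  CH3 → C:1 H:3
  CH2 → C:1 H:2
  CH2 → C:1 H:2
  CH(Cl) → C:1 H:1 Cl:1
  CH2 → C:1 H:2
  CH2Br → C:1 H:2 Br:1
Element totals:
  C: 6
  H: 12
  Br: 1
  Cl: 1
Molecular formula: C6H12BrCl.
Molar mass = 199.516 g/mol.
Mass from Br: 1 × 79.904 = 79.904 g/mol.
%Br = 79.904 / 199.516 × 100 = 40.05%.

40.05%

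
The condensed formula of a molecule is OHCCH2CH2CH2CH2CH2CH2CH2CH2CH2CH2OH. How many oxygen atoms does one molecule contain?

2

Atom tally by fragment:
  OHCCH2 → C:2 H:3 O:1
  CH2 → C:1 H:2
  CH2 → C:1 H:2
  CH2 → C:1 H:2
  CH2 → C:1 H:2
  CH2 → C:1 H:2
  CH2 → C:1 H:2
  CH2 → C:1 H:2
  CH2CH2OH → C:2 H:5 O:1
Element totals:
  C: 11
  H: 22
  O: 2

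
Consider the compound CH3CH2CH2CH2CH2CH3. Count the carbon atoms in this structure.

6

Element totals:
  C: 6
  H: 14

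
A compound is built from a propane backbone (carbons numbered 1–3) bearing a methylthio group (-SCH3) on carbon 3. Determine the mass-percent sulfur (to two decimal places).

35.55%

Atom tally by fragment:
  CH3 → C:1 H:3
  CH2 → C:1 H:2
  CH2SCH3 → C:2 H:5 S:1
Element totals:
  C: 4
  H: 10
  S: 1
Molecular formula: C4H10S.
Molar mass = 90.184 g/mol.
Mass from S: 1 × 32.06 = 32.060 g/mol.
%S = 32.060 / 90.184 × 100 = 35.55%.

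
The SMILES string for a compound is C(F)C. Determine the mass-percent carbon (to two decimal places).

Atom tally by fragment:
  FCH2 → C:1 H:2 F:1
  CH3 → C:1 H:3
Element totals:
  C: 2
  H: 5
  F: 1
Molecular formula: C2H5F.
Molar mass = 48.060 g/mol.
Mass from C: 2 × 12.011 = 24.022 g/mol.
%C = 24.022 / 48.060 × 100 = 49.98%.

49.98%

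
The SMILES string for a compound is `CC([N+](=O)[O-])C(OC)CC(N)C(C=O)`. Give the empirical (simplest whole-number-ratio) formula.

C4H8NO2

Atom tally by fragment:
  CH3 → C:1 H:3
  CH(NO2) → C:1 H:1 N:1 O:2
  CH(OCH3) → C:2 H:4 O:1
  CH2 → C:1 H:2
  CH(NH2) → C:1 H:3 N:1
  CH2CHO → C:2 H:3 O:1
Element totals:
  C: 8
  H: 16
  N: 2
  O: 4
Molecular formula: C8H16N2O4.
gcd of subscripts = 2; dividing each by 2:
  C: 8/2 = 4
  H: 16/2 = 8
  N: 2/2 = 1
  O: 4/2 = 2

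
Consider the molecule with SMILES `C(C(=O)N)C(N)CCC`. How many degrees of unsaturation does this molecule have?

Atom tally by fragment:
  H2NOCCH2 → C:2 H:4 O:1 N:1
  CH(NH2) → C:1 H:3 N:1
  CH2 → C:1 H:2
  CH2 → C:1 H:2
  CH3 → C:1 H:3
Element totals:
  C: 6
  H: 14
  N: 2
  O: 1
Molecular formula: C6H14N2O.
DoU = (2C + 2 + N − H − X) / 2 = (2·6 + 2 + 2 − 14 − 0) / 2 = 1.

1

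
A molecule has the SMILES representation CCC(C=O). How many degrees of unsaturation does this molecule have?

1

Atom tally by fragment:
  CH3 → C:1 H:3
  CH2 → C:1 H:2
  CH2CHO → C:2 H:3 O:1
Element totals:
  C: 4
  H: 8
  O: 1
Molecular formula: C4H8O.
DoU = (2C + 2 + N − H − X) / 2 = (2·4 + 2 + 0 − 8 − 0) / 2 = 1.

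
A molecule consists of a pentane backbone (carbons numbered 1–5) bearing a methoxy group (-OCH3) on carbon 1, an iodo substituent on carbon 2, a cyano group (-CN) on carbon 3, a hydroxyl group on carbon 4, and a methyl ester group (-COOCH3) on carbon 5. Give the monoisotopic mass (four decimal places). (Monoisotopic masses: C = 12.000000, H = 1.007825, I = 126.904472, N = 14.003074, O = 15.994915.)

Atom tally by fragment:
  CH3OCH2 → C:2 H:5 O:1
  CH(I) → C:1 H:1 I:1
  CH(CN) → C:2 H:1 N:1
  CH(OH) → C:1 H:2 O:1
  CH2COOCH3 → C:3 H:5 O:2
Element totals:
  C: 9
  H: 14
  I: 1
  N: 1
  O: 4
Molecular formula: C9H14INO4.
  M = 9(12.0) + 14(1.007825) + 126.904472 + 14.003074 + 4(15.994915)
    = 108.000000 + 14.109550 + 126.904472 + 14.003074 + 63.979660 = 326.996756

326.9968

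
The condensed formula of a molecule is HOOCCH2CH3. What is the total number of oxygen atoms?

Atom tally by fragment:
  HOOCCH2 → C:2 H:3 O:2
  CH3 → C:1 H:3
Element totals:
  C: 3
  H: 6
  O: 2

2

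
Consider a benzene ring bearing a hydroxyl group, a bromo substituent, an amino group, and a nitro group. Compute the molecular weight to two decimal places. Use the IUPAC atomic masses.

233.02 g/mol

Atom tally by fragment:
  benzene ring core → C:6 H:6
  (− 4 ring H displaced by substituents)
  + OH → O:1 H:1
  + Br → Br:1
  + NH2 → N:1 H:2
  + NO2 → N:1 O:2
Element totals:
  C: 6
  H: 5
  Br: 1
  N: 2
  O: 3
Molecular formula: C6H5BrN2O3.
  M = 6(12.011) + 5(1.008) + 79.904 + 2(14.007) + 3(15.999)
    = 72.066 + 5.040 + 79.904 + 28.014 + 47.997 = 233.021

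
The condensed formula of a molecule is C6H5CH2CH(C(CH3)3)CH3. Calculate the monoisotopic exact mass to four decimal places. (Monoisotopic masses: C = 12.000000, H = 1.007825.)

176.1565

Element totals:
  C: 13
  H: 20
Molecular formula: C13H20.
  M = 13(12.0) + 20(1.007825)
    = 156.000000 + 20.156500 = 176.156500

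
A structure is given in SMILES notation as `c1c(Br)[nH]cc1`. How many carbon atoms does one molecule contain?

Atom tally by fragment:
  pyrrole ring core → C:4 H:5 N:1
  (− 1 ring H displaced by substituents)
  + Br → Br:1
Element totals:
  C: 4
  H: 4
  Br: 1
  N: 1

4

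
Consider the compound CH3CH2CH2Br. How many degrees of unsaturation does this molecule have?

Atom tally by fragment:
  CH3 → C:1 H:3
  CH2 → C:1 H:2
  CH2Br → C:1 H:2 Br:1
Element totals:
  C: 3
  H: 7
  Br: 1
Molecular formula: C3H7Br.
DoU = (2C + 2 + N − H − X) / 2 = (2·3 + 2 + 0 − 7 − 1) / 2 = 0.

0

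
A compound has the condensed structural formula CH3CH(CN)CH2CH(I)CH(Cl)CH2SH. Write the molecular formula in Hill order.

C7H11ClINS

Element totals:
  C: 7
  H: 11
  Cl: 1
  I: 1
  N: 1
  S: 1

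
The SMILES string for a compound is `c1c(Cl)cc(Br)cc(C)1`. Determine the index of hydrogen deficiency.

Atom tally by fragment:
  benzene ring core → C:6 H:6
  (− 3 ring H displaced by substituents)
  + Cl → Cl:1
  + Br → Br:1
  + CH3 → C:1 H:3
Element totals:
  C: 7
  H: 6
  Br: 1
  Cl: 1
Molecular formula: C7H6BrCl.
DoU = (2C + 2 + N − H − X) / 2 = (2·7 + 2 + 0 − 6 − 2) / 2 = 4.

4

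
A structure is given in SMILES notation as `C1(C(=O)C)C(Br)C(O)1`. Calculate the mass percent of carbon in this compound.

33.55%

Atom tally by fragment:
  cyclopropane ring core → C:3 H:6
  (− 3 ring H displaced by substituents)
  + COCH3 → C:2 H:3 O:1
  + Br → Br:1
  + OH → O:1 H:1
Element totals:
  C: 5
  H: 7
  Br: 1
  O: 2
Molecular formula: C5H7BrO2.
Molar mass = 179.013 g/mol.
Mass from C: 5 × 12.011 = 60.055 g/mol.
%C = 60.055 / 179.013 × 100 = 33.55%.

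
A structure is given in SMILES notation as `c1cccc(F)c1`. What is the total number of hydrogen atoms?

Atom tally by fragment:
  benzene ring core → C:6 H:6
  (− 1 ring H displaced by substituents)
  + F → F:1
Element totals:
  C: 6
  H: 5
  F: 1

5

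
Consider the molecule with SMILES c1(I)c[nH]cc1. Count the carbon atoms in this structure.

Atom tally by fragment:
  pyrrole ring core → C:4 H:5 N:1
  (− 1 ring H displaced by substituents)
  + I → I:1
Element totals:
  C: 4
  H: 4
  I: 1
  N: 1

4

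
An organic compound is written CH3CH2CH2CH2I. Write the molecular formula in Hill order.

C4H9I

Atom tally by fragment:
  CH3 → C:1 H:3
  CH2 → C:1 H:2
  CH2 → C:1 H:2
  CH2I → C:1 H:2 I:1
Element totals:
  C: 4
  H: 9
  I: 1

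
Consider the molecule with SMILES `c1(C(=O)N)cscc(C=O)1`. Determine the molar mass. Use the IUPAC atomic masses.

Atom tally by fragment:
  thiophene ring core → C:4 H:4 S:1
  (− 2 ring H displaced by substituents)
  + CONH2 → C:1 H:2 O:1 N:1
  + CHO → C:1 H:1 O:1
Element totals:
  C: 6
  H: 5
  N: 1
  O: 2
  S: 1
Molecular formula: C6H5NO2S.
  M = 6(12.011) + 5(1.008) + 14.007 + 2(15.999) + 32.06
    = 72.066 + 5.040 + 14.007 + 31.998 + 32.060 = 155.171

155.17 g/mol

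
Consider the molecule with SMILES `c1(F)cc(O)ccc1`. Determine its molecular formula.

Atom tally by fragment:
  benzene ring core → C:6 H:6
  (− 2 ring H displaced by substituents)
  + F → F:1
  + OH → O:1 H:1
Element totals:
  C: 6
  H: 5
  F: 1
  O: 1

C6H5FO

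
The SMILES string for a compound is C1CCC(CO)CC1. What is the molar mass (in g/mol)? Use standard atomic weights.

114.19 g/mol

Atom tally by fragment:
  cyclohexane ring core → C:6 H:12
  (− 1 ring H displaced by substituents)
  + CH2OH → C:1 H:3 O:1
Element totals:
  C: 7
  H: 14
  O: 1
Molecular formula: C7H14O.
  M = 7(12.011) + 14(1.008) + 15.999
    = 84.077 + 14.112 + 15.999 = 114.188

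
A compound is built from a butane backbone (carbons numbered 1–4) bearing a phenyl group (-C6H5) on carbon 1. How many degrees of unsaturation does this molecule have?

4

Atom tally by fragment:
  C6H5CH2 → C:7 H:7
  CH2 → C:1 H:2
  CH2 → C:1 H:2
  CH3 → C:1 H:3
Element totals:
  C: 10
  H: 14
Molecular formula: C10H14.
DoU = (2C + 2 + N − H − X) / 2 = (2·10 + 2 + 0 − 14 − 0) / 2 = 4.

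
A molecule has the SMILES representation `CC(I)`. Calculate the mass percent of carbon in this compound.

15.40%

Atom tally by fragment:
  CH3 → C:1 H:3
  CH2I → C:1 H:2 I:1
Element totals:
  C: 2
  H: 5
  I: 1
Molecular formula: C2H5I.
Molar mass = 155.966 g/mol.
Mass from C: 2 × 12.011 = 24.022 g/mol.
%C = 24.022 / 155.966 × 100 = 15.40%.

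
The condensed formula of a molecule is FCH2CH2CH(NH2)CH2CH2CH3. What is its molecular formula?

Atom tally by fragment:
  FCH2 → C:1 H:2 F:1
  CH2 → C:1 H:2
  CH(NH2) → C:1 H:3 N:1
  CH2 → C:1 H:2
  CH2 → C:1 H:2
  CH3 → C:1 H:3
Element totals:
  C: 6
  H: 14
  F: 1
  N: 1

C6H14FN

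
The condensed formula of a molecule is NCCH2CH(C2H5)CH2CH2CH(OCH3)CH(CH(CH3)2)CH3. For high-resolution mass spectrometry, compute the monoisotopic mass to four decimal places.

Atom tally by fragment:
  NCCH2 → C:2 H:2 N:1
  CH(C2H5) → C:3 H:6
  CH2 → C:1 H:2
  CH2 → C:1 H:2
  CH(OCH3) → C:2 H:4 O:1
  CH(CH(CH3)2) → C:4 H:8
  CH3 → C:1 H:3
Element totals:
  C: 14
  H: 27
  N: 1
  O: 1
Molecular formula: C14H27NO.
  M = 14(12.0) + 27(1.007825) + 14.003074 + 15.994915
    = 168.000000 + 27.211275 + 14.003074 + 15.994915 = 225.209264

225.2093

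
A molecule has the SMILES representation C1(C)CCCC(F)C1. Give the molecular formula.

C7H13F

Atom tally by fragment:
  cyclohexane ring core → C:6 H:12
  (− 2 ring H displaced by substituents)
  + CH3 → C:1 H:3
  + F → F:1
Element totals:
  C: 7
  H: 13
  F: 1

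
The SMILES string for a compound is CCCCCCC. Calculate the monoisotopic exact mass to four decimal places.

100.1252

Atom tally by fragment:
  CH3 → C:1 H:3
  CH2 → C:1 H:2
  CH2 → C:1 H:2
  CH2 → C:1 H:2
  CH2 → C:1 H:2
  CH2 → C:1 H:2
  CH3 → C:1 H:3
Element totals:
  C: 7
  H: 16
Molecular formula: C7H16.
  M = 7(12.0) + 16(1.007825)
    = 84.000000 + 16.125200 = 100.125200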